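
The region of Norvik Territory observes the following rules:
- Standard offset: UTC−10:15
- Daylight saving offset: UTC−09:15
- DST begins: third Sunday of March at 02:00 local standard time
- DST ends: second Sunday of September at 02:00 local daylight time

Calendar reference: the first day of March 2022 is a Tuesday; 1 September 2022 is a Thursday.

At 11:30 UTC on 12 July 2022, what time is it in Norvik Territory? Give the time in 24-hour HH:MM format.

1 March 2022 is a Tuesday, so the first Sunday is March 6 and the third is March 20.
1 September 2022 is a Thursday, so the first Sunday is September 4 and the second is September 11.
At the standard offset (UTC−10:15), 11:30 UTC − 10h15m = 01:15 Norvik Territory standard time.
The standard-time date in Norvik Territory, 12 July 2022, falls between 20 March and 11 September, so daylight saving is in effect and Norvik Territory is at UTC−09:15.
11:30 UTC − 9h15m = 02:15 local.

02:15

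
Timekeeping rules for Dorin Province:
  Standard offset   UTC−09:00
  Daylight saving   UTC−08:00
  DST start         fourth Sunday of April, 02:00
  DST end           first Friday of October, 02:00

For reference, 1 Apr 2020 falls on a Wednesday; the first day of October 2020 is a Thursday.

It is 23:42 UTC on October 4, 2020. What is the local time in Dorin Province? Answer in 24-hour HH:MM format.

14:42

1 April 2020 is a Wednesday, so the first Sunday is April 5 and the fourth is April 26.
1 October 2020 is a Thursday, so the first Friday is October 2.
At the standard offset (UTC−09:00), 23:42 UTC − 9h = 14:42 Dorin Province standard time.
The standard-time date in Dorin Province, October 4, 2020, does not fall between 26 April and 2 October, so daylight saving is not in effect and Dorin Province is at UTC−09:00.
23:42 UTC − 9h = 14:42 local.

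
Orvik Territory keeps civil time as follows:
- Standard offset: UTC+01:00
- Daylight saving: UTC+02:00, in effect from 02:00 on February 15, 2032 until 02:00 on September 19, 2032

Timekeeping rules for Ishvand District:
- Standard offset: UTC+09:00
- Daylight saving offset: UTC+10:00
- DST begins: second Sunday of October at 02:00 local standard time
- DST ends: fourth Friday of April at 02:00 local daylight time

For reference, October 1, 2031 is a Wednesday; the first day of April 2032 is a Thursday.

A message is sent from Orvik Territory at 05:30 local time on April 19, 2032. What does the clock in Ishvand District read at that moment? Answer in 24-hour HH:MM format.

13:30

Daylight saving runs 15 February – 19 September; April 19, 2032 is inside that window, so Orvik Territory is at UTC+02:00.
05:30 Orvik Territory − 2h = 03:30 UTC.
1 October 2031 is a Wednesday, so the first Sunday is October 5 and the second is October 12.
1 April 2032 is a Thursday, so the first Friday is April 2 and the fourth is April 23.
At the standard offset (UTC+09:00), 03:30 UTC + 9h = 12:30 Ishvand District standard time.
The standard-time date in Ishvand District, April 19, 2032, falls between 12 October 2031 and 23 April 2032, so daylight saving is in effect and Ishvand District is at UTC+10:00.
03:30 UTC + 10h = 13:30 Ishvand District.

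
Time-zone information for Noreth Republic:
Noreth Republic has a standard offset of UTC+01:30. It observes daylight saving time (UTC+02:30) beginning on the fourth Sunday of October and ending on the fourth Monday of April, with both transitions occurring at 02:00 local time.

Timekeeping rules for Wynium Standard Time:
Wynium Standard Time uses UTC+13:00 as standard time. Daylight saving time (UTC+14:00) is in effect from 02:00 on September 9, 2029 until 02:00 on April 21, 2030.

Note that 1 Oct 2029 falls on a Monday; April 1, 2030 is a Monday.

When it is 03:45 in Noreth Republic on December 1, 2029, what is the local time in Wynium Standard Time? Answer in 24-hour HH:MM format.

1 October 2029 is a Monday, so the first Sunday is October 7 and the fourth is October 28.
1 April 2030 is a Monday, so the first Monday is April 1 and the fourth is April 22.
December 1, 2029 falls between 28 October 2029 and 22 April 2030, so daylight saving is in effect and Noreth Republic is at UTC+02:30.
03:45 Noreth Republic − 2h30m = 01:15 UTC.
At the standard offset (UTC+13:00), 01:15 UTC + 13h = 14:15 Wynium Standard Time standard time.
The standard-time date in Wynium Standard Time, December 1, 2029, falls between 9 September 2029 and 21 April 2030, so daylight saving is in effect and Wynium Standard Time is at UTC+14:00.
01:15 UTC + 14h = 15:15 Wynium Standard Time.

15:15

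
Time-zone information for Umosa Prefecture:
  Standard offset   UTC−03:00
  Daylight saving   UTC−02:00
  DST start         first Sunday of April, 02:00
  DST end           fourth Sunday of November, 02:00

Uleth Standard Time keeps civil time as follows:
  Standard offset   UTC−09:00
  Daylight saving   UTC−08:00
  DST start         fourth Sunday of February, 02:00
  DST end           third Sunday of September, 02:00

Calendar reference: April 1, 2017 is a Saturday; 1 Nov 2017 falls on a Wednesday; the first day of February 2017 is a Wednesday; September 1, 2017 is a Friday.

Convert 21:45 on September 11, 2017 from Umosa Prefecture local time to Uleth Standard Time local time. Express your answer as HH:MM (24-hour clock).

1 April 2017 is a Saturday, so the first Sunday is April 2.
1 November 2017 is a Wednesday, so the first Sunday is November 5 and the fourth is November 26.
September 11, 2017 lies within the daylight-saving period (2 April – 26 November), so Umosa Prefecture is on daylight time, UTC−02:00.
21:45 Umosa Prefecture + 2h = 23:45 UTC.
1 February 2017 is a Wednesday, so the first Sunday is February 5 and the fourth is February 26.
1 September 2017 is a Friday, so the first Sunday is September 3 and the third is September 17.
At the standard offset (UTC−09:00), 23:45 UTC − 9h = 14:45 Uleth Standard Time standard time.
The standard-time date in Uleth Standard Time, September 11, 2017, falls between 26 February and 17 September, so daylight saving is in effect and Uleth Standard Time is at UTC−08:00.
23:45 UTC − 8h = 15:45 Uleth Standard Time.

15:45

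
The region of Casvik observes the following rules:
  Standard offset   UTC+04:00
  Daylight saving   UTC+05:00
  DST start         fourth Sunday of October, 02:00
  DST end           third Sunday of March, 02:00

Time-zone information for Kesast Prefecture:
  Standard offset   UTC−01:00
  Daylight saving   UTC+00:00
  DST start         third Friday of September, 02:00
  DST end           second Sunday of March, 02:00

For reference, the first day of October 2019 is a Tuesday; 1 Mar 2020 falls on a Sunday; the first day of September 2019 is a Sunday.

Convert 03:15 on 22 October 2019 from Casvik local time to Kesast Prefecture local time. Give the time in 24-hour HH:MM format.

23:15

1 October 2019 is a Tuesday, so the first Sunday is October 6 and the fourth is October 27.
1 March 2020 is a Sunday, so the first Sunday is March 1 and the third is March 15.
Daylight saving runs 27 October 2019 – 15 March 2020; 22 October 2019 is outside that window, so Casvik is on standard time at UTC+04:00.
03:15 Casvik − 4h = 23:15 UTC (rolling into the previous day, 21 October 2019).
1 September 2019 is a Sunday, so the first Friday is September 6 and the third is September 20.
1 March 2020 is a Sunday, so the first Sunday is March 1 and the second is March 8.
At the standard offset (UTC−01:00), 23:15 UTC − 1h = 22:15 Kesast Prefecture standard time.
Daylight saving runs 20 September 2019 – 8 March 2020; the standard-time date in Kesast Prefecture, 21 October 2019, is inside that window, so Kesast Prefecture is at UTC+00:00.
23:15 UTC + 0h = 23:15 Kesast Prefecture.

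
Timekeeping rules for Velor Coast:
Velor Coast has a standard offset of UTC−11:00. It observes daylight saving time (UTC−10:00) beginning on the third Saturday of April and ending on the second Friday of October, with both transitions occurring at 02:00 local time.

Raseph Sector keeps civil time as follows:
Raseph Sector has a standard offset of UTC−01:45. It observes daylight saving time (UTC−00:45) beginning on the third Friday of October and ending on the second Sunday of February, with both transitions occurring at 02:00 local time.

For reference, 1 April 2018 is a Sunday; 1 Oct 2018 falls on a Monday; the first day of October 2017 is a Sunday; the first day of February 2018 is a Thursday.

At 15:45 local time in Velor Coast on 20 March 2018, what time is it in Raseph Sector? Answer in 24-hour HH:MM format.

1 April 2018 is a Sunday, so the first Saturday is April 7 and the third is April 21.
1 October 2018 is a Monday, so the first Friday is October 5 and the second is October 12.
20 March 2018 does not fall between 21 April and 12 October, so daylight saving is not in effect and Velor Coast is at UTC−11:00.
15:45 Velor Coast + 11h = 02:45 UTC (rolling into the next day, 21 March 2018).
1 October 2017 is a Sunday, so the first Friday is October 6 and the third is October 20.
1 February 2018 is a Thursday, so the first Sunday is February 4 and the second is February 11.
At the standard offset (UTC−01:45), 02:45 UTC − 1h45m = 01:00 Raseph Sector standard time.
Daylight saving runs 20 October 2017 – 11 February 2018; the standard-time date in Raseph Sector, 21 March 2018, is outside that window, so Raseph Sector is on standard time at UTC−01:45.
02:45 UTC − 1h45m = 01:00 Raseph Sector.

01:00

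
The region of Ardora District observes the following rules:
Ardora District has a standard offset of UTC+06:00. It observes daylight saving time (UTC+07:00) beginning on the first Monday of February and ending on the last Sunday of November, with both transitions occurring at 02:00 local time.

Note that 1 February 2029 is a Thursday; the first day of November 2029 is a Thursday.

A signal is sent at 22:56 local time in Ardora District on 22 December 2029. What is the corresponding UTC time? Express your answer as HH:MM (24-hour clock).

1 February 2029 is a Thursday, so the first Monday is February 5.
1 November 2029 is a Thursday, so Sundays fall on 4, 11, 18, 25; the last is November 25.
22 December 2029 does not fall between 5 February and 25 November, so daylight saving is not in effect and Ardora District is at UTC+06:00.
22:56 local − 6h = 16:56 UTC.

16:56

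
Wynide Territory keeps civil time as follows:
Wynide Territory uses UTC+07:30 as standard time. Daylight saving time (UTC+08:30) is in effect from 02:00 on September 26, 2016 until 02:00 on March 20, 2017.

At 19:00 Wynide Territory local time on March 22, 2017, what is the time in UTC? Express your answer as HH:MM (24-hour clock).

March 22, 2017 is outside the daylight-saving period (26 September 2016 – 20 March 2017), so Wynide Territory is on standard time, UTC+07:30.
19:00 local − 7h30m = 11:30 UTC.

11:30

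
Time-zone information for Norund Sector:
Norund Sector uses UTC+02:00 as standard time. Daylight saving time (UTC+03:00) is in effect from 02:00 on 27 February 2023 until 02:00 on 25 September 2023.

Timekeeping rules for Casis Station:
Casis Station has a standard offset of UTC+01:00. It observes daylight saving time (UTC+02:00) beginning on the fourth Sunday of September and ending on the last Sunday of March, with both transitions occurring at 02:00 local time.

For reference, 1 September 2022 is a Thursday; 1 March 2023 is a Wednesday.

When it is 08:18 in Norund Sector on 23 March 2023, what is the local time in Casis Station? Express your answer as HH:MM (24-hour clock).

07:18

23 March 2023 lies within the daylight-saving period (27 February – 25 September), so Norund Sector is on daylight time, UTC+03:00.
08:18 Norund Sector − 3h = 05:18 UTC.
1 September 2022 is a Thursday, so the first Sunday is September 4 and the fourth is September 25.
1 March 2023 is a Wednesday, so Sundays fall on 5, 12, 19, 26; the last is March 26.
At the standard offset (UTC+01:00), 05:18 UTC + 1h = 06:18 Casis Station standard time.
Daylight saving runs 25 September 2022 – 26 March 2023; the standard-time date in Casis Station, 23 March 2023, is inside that window, so Casis Station is at UTC+02:00.
05:18 UTC + 2h = 07:18 Casis Station.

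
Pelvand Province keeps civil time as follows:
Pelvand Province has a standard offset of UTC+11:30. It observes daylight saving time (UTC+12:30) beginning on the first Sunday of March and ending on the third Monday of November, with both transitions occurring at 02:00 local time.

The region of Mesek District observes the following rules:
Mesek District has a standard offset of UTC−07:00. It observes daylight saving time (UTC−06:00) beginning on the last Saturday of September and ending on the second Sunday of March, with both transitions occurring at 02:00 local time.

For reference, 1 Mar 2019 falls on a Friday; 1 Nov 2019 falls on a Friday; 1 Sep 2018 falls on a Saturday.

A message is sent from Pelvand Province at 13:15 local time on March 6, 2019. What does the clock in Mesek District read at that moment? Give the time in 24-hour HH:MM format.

1 March 2019 is a Friday, so the first Sunday is March 3.
1 November 2019 is a Friday, so the first Monday is November 4 and the third is November 18.
March 6, 2019 lies within the daylight-saving period (3 March – 18 November), so Pelvand Province is on daylight time, UTC+12:30.
13:15 Pelvand Province − 12h30m = 00:45 UTC.
1 September 2018 is a Saturday, so Saturdays fall on 1, 8, 15, 22, 29; the last is September 29.
1 March 2019 is a Friday, so the first Sunday is March 3 and the second is March 10.
At the standard offset (UTC−07:00), 00:45 UTC − 7h = 17:45 Mesek District standard time (rolling into the previous day, 5 March 2019).
Daylight saving runs 29 September 2018 – 10 March 2019; the standard-time date in Mesek District, March 5, 2019, is inside that window, so Mesek District is at UTC−06:00.
00:45 UTC − 6h = 18:45 Mesek District (rolling into the previous day, 5 March 2019).

18:45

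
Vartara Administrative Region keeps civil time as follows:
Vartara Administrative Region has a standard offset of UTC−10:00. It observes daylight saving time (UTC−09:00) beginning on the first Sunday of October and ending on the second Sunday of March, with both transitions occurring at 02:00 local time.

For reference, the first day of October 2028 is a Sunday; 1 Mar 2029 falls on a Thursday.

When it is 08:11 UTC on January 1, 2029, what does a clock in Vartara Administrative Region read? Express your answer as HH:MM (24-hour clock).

1 October 2028 is a Sunday, so the first Sunday is October 1.
1 March 2029 is a Thursday, so the first Sunday is March 4 and the second is March 11.
At the standard offset (UTC−10:00), 08:11 UTC − 10h = 22:11 Vartara Administrative Region standard time (rolling into the previous day, 31 December 2028).
The standard-time date in Vartara Administrative Region, December 31, 2028, lies within the daylight-saving period (1 October 2028 – 11 March 2029), so Vartara Administrative Region is on daylight time, UTC−09:00.
08:11 UTC − 9h = 23:11 local (rolling into the previous day, 31 December 2028).

23:11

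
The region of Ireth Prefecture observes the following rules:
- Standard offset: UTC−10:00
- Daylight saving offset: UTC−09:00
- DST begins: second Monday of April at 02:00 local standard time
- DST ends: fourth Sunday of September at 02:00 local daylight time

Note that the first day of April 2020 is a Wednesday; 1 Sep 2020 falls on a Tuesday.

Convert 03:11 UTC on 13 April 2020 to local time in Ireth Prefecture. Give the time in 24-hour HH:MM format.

1 April 2020 is a Wednesday, so the first Monday is April 6 and the second is April 13.
1 September 2020 is a Tuesday, so the first Sunday is September 6 and the fourth is September 27.
At the standard offset (UTC−10:00), 03:11 UTC − 10h = 17:11 Ireth Prefecture standard time (rolling into the previous day, 12 April 2020).
The standard-time date in Ireth Prefecture, 12 April 2020, is outside the daylight-saving period (13 April – 27 September), so Ireth Prefecture is on standard time, UTC−10:00.
03:11 UTC − 10h = 17:11 local (rolling into the previous day, 12 April 2020).

17:11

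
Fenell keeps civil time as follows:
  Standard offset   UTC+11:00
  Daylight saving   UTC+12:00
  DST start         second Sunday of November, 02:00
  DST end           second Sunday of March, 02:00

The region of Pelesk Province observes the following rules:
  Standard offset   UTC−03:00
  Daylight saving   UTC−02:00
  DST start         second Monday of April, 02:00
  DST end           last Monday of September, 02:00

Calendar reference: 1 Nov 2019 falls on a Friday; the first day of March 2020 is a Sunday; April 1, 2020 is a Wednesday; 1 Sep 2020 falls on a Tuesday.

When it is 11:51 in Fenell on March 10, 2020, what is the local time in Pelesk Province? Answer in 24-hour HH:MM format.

1 November 2019 is a Friday, so the first Sunday is November 3 and the second is November 10.
1 March 2020 is a Sunday, so the first Sunday is March 1 and the second is March 8.
March 10, 2020 does not fall between 10 November 2019 and 8 March 2020, so daylight saving is not in effect and Fenell is at UTC+11:00.
11:51 Fenell − 11h = 00:51 UTC.
1 April 2020 is a Wednesday, so the first Monday is April 6 and the second is April 13.
1 September 2020 is a Tuesday, so Mondays fall on 7, 14, 21, 28; the last is September 28.
At the standard offset (UTC−03:00), 00:51 UTC − 3h = 21:51 Pelesk Province standard time (rolling into the previous day, 9 March 2020).
The standard-time date in Pelesk Province, March 9, 2020, is outside the daylight-saving period (13 April – 28 September), so Pelesk Province is on standard time, UTC−03:00.
00:51 UTC − 3h = 21:51 Pelesk Province (rolling into the previous day, 9 March 2020).

21:51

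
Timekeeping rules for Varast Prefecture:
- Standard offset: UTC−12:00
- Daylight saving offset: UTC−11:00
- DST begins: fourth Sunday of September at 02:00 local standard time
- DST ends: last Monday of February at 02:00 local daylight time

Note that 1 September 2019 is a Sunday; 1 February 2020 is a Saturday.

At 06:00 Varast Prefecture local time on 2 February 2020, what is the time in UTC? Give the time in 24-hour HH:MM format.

17:00

1 September 2019 is a Sunday, so the first Sunday is September 1 and the fourth is September 22.
1 February 2020 is a Saturday, so Mondays fall on 3, 10, 17, 24; the last is February 24.
2 February 2020 falls between 22 September 2019 and 24 February 2020, so daylight saving is in effect and Varast Prefecture is at UTC−11:00.
06:00 local + 11h = 17:00 UTC.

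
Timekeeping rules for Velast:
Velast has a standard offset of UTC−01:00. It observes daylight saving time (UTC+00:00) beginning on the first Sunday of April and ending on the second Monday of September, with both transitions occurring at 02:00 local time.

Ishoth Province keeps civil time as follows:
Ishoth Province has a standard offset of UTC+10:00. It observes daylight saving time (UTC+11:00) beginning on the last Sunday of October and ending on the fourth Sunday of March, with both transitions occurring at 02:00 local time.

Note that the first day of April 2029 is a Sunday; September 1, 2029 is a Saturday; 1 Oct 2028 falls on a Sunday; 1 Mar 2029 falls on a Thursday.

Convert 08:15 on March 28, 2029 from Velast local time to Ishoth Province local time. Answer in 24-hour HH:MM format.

19:15

1 April 2029 is a Sunday, so the first Sunday is April 1.
1 September 2029 is a Saturday, so the first Monday is September 3 and the second is September 10.
March 28, 2029 is outside the daylight-saving period (1 April – 10 September), so Velast is on standard time, UTC−01:00.
08:15 Velast + 1h = 09:15 UTC.
1 October 2028 is a Sunday, so Sundays fall on 1, 8, 15, 22, 29; the last is October 29.
1 March 2029 is a Thursday, so the first Sunday is March 4 and the fourth is March 25.
At the standard offset (UTC+10:00), 09:15 UTC + 10h = 19:15 Ishoth Province standard time.
The standard-time date in Ishoth Province, March 28, 2029, does not fall between 29 October 2028 and 25 March 2029, so daylight saving is not in effect and Ishoth Province is at UTC+10:00.
09:15 UTC + 10h = 19:15 Ishoth Province.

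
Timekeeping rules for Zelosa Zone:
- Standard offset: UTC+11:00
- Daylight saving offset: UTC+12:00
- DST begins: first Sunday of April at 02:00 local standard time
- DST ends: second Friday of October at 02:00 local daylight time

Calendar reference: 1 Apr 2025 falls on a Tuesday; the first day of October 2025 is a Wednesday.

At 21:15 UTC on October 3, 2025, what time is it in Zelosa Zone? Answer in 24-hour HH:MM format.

09:15

1 April 2025 is a Tuesday, so the first Sunday is April 6.
1 October 2025 is a Wednesday, so the first Friday is October 3 and the second is October 10.
At the standard offset (UTC+11:00), 21:15 UTC + 11h = 08:15 Zelosa Zone standard time (rolling into the next day, 4 October 2025).
The standard-time date in Zelosa Zone, October 4, 2025, lies within the daylight-saving period (6 April – 10 October), so Zelosa Zone is on daylight time, UTC+12:00.
21:15 UTC + 12h = 09:15 local (rolling into the next day, 4 October 2025).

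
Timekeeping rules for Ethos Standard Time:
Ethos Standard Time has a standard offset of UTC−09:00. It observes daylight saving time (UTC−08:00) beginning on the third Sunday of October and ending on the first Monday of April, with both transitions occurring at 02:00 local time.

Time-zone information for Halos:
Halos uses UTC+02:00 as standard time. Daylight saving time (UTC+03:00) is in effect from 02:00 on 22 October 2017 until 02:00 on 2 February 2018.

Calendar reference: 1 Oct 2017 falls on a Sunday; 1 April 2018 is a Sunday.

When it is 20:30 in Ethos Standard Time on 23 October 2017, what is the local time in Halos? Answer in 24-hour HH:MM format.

1 October 2017 is a Sunday, so the first Sunday is October 1 and the third is October 15.
1 April 2018 is a Sunday, so the first Monday is April 2.
Daylight saving runs 15 October 2017 – 2 April 2018; 23 October 2017 is inside that window, so Ethos Standard Time is at UTC−08:00.
20:30 Ethos Standard Time + 8h = 04:30 UTC (rolling into the next day, 24 October 2017).
At the standard offset (UTC+02:00), 04:30 UTC + 2h = 06:30 Halos standard time.
Daylight saving runs 22 October 2017 – 2 February 2018; the standard-time date in Halos, 24 October 2017, is inside that window, so Halos is at UTC+03:00.
04:30 UTC + 3h = 07:30 Halos.

07:30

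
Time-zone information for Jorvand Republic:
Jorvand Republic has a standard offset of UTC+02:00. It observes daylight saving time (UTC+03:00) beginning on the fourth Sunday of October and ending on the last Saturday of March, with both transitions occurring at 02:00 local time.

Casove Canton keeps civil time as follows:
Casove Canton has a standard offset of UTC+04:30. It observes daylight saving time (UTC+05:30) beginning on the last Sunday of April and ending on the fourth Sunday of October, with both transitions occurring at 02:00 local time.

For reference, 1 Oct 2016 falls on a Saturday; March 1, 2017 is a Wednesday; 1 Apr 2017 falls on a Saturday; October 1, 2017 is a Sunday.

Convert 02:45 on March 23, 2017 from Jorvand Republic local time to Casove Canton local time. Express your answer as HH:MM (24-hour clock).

04:15

1 October 2016 is a Saturday, so the first Sunday is October 2 and the fourth is October 23.
1 March 2017 is a Wednesday, so Saturdays fall on 4, 11, 18, 25; the last is March 25.
March 23, 2017 falls between 23 October 2016 and 25 March 2017, so daylight saving is in effect and Jorvand Republic is at UTC+03:00.
02:45 Jorvand Republic − 3h = 23:45 UTC (rolling into the previous day, 22 March 2017).
1 April 2017 is a Saturday, so Sundays fall on 2, 9, 16, 23, 30; the last is April 30.
1 October 2017 is a Sunday, so the first Sunday is October 1 and the fourth is October 22.
At the standard offset (UTC+04:30), 23:45 UTC + 4h30m = 04:15 Casove Canton standard time (rolling into the next day, 23 March 2017).
Daylight saving runs 30 April – 22 October; the standard-time date in Casove Canton, March 23, 2017, is outside that window, so Casove Canton is on standard time at UTC+04:30.
23:45 UTC + 4h30m = 04:15 Casove Canton (rolling into the next day, 23 March 2017).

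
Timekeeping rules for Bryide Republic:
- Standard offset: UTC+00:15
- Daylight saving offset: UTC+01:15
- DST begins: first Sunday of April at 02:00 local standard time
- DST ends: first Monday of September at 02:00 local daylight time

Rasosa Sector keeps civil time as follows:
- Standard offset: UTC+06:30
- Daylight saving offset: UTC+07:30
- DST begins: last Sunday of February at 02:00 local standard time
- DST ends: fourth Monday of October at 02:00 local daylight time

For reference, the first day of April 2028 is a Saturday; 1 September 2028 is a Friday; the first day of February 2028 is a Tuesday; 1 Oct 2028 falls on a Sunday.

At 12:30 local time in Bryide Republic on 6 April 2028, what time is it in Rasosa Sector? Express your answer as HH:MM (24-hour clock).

18:45

1 April 2028 is a Saturday, so the first Sunday is April 2.
1 September 2028 is a Friday, so the first Monday is September 4.
Daylight saving runs 2 April – 4 September; 6 April 2028 is inside that window, so Bryide Republic is at UTC+01:15.
12:30 Bryide Republic − 1h15m = 11:15 UTC.
1 February 2028 is a Tuesday, so Sundays fall on 6, 13, 20, 27; the last is February 27.
1 October 2028 is a Sunday, so the first Monday is October 2 and the fourth is October 23.
At the standard offset (UTC+06:30), 11:15 UTC + 6h30m = 17:45 Rasosa Sector standard time.
The standard-time date in Rasosa Sector, 6 April 2028, lies within the daylight-saving period (27 February – 23 October), so Rasosa Sector is on daylight time, UTC+07:30.
11:15 UTC + 7h30m = 18:45 Rasosa Sector.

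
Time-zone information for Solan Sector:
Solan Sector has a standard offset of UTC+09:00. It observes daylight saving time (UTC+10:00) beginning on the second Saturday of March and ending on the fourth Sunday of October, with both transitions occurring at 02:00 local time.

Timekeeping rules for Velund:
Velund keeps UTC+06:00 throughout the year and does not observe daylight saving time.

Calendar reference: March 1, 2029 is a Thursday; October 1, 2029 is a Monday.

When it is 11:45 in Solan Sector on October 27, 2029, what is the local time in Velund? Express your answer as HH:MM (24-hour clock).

1 March 2029 is a Thursday, so the first Saturday is March 3 and the second is March 10.
1 October 2029 is a Monday, so the first Sunday is October 7 and the fourth is October 28.
October 27, 2029 falls between 10 March and 28 October, so daylight saving is in effect and Solan Sector is at UTC+10:00.
11:45 Solan Sector − 10h = 01:45 UTC.
Velund has no daylight saving, so its offset is UTC+06:00 year-round.
01:45 UTC + 6h = 07:45 Velund.

07:45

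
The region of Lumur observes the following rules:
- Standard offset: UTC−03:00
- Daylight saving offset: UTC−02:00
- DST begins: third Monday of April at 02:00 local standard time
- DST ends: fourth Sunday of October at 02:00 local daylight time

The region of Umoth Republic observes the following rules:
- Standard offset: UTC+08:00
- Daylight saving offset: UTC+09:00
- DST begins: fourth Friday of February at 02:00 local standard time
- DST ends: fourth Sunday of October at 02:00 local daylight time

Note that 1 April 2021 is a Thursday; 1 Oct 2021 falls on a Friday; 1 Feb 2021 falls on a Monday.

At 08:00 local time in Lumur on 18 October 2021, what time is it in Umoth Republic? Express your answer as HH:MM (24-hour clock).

1 April 2021 is a Thursday, so the first Monday is April 5 and the third is April 19.
1 October 2021 is a Friday, so the first Sunday is October 3 and the fourth is October 24.
18 October 2021 falls between 19 April and 24 October, so daylight saving is in effect and Lumur is at UTC−02:00.
08:00 Lumur + 2h = 10:00 UTC.
1 February 2021 is a Monday, so the first Friday is February 5 and the fourth is February 26.
1 October 2021 is a Friday, so the first Sunday is October 3 and the fourth is October 24.
At the standard offset (UTC+08:00), 10:00 UTC + 8h = 18:00 Umoth Republic standard time.
The standard-time date in Umoth Republic, 18 October 2021, falls between 26 February and 24 October, so daylight saving is in effect and Umoth Republic is at UTC+09:00.
10:00 UTC + 9h = 19:00 Umoth Republic.

19:00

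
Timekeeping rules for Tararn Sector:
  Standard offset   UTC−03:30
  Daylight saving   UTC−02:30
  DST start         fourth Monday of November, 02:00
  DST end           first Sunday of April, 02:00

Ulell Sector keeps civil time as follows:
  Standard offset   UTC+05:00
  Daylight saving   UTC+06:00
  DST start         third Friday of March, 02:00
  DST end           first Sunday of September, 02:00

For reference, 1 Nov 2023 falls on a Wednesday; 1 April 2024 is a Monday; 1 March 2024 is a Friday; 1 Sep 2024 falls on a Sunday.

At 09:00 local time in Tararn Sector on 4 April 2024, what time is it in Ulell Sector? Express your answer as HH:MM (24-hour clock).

1 November 2023 is a Wednesday, so the first Monday is November 6 and the fourth is November 27.
1 April 2024 is a Monday, so the first Sunday is April 7.
4 April 2024 falls between 27 November 2023 and 7 April 2024, so daylight saving is in effect and Tararn Sector is at UTC−02:30.
09:00 Tararn Sector + 2h30m = 11:30 UTC.
1 March 2024 is a Friday, so the first Friday is March 1 and the third is March 15.
1 September 2024 is a Sunday, so the first Sunday is September 1.
At the standard offset (UTC+05:00), 11:30 UTC + 5h = 16:30 Ulell Sector standard time.
The standard-time date in Ulell Sector, 4 April 2024, falls between 15 March and 1 September, so daylight saving is in effect and Ulell Sector is at UTC+06:00.
11:30 UTC + 6h = 17:30 Ulell Sector.

17:30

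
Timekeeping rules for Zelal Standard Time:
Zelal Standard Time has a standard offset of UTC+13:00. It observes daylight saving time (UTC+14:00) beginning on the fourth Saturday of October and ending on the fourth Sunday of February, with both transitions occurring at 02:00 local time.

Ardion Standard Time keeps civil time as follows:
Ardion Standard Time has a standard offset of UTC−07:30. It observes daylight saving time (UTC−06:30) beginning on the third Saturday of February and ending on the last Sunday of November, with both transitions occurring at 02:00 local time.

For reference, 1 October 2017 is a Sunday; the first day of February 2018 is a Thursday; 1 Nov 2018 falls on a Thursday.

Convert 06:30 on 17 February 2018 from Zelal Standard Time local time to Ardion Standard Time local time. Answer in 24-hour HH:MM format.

1 October 2017 is a Sunday, so the first Saturday is October 7 and the fourth is October 28.
1 February 2018 is a Thursday, so the first Sunday is February 4 and the fourth is February 25.
17 February 2018 lies within the daylight-saving period (28 October 2017 – 25 February 2018), so Zelal Standard Time is on daylight time, UTC+14:00.
06:30 Zelal Standard Time − 14h = 16:30 UTC (rolling into the previous day, 16 February 2018).
1 February 2018 is a Thursday, so the first Saturday is February 3 and the third is February 17.
1 November 2018 is a Thursday, so Sundays fall on 4, 11, 18, 25; the last is November 25.
At the standard offset (UTC−07:30), 16:30 UTC − 7h30m = 09:00 Ardion Standard Time standard time.
The standard-time date in Ardion Standard Time, 16 February 2018, is outside the daylight-saving period (17 February – 25 November), so Ardion Standard Time is on standard time, UTC−07:30.
16:30 UTC − 7h30m = 09:00 Ardion Standard Time.

09:00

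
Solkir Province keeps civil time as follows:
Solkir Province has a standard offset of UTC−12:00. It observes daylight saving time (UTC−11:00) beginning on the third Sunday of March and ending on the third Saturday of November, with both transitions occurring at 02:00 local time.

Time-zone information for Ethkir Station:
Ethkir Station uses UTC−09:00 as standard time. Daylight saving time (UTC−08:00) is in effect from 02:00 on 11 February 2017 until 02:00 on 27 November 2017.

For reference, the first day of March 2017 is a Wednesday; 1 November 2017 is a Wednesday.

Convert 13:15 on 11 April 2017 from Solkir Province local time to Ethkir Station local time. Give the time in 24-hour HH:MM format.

1 March 2017 is a Wednesday, so the first Sunday is March 5 and the third is March 19.
1 November 2017 is a Wednesday, so the first Saturday is November 4 and the third is November 18.
Daylight saving runs 19 March – 18 November; 11 April 2017 is inside that window, so Solkir Province is at UTC−11:00.
13:15 Solkir Province + 11h = 00:15 UTC (rolling into the next day, 12 April 2017).
At the standard offset (UTC−09:00), 00:15 UTC − 9h = 15:15 Ethkir Station standard time (rolling into the previous day, 11 April 2017).
The standard-time date in Ethkir Station, 11 April 2017, lies within the daylight-saving period (11 February – 27 November), so Ethkir Station is on daylight time, UTC−08:00.
00:15 UTC − 8h = 16:15 Ethkir Station (rolling into the previous day, 11 April 2017).

16:15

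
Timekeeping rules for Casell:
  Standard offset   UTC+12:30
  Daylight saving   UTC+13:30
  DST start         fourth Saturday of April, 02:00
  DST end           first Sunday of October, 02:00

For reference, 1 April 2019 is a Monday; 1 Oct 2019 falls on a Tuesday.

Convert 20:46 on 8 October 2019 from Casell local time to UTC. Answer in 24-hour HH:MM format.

08:16

1 April 2019 is a Monday, so the first Saturday is April 6 and the fourth is April 27.
1 October 2019 is a Tuesday, so the first Sunday is October 6.
Daylight saving runs 27 April – 6 October; 8 October 2019 is outside that window, so Casell is on standard time at UTC+12:30.
20:46 local − 12h30m = 08:16 UTC.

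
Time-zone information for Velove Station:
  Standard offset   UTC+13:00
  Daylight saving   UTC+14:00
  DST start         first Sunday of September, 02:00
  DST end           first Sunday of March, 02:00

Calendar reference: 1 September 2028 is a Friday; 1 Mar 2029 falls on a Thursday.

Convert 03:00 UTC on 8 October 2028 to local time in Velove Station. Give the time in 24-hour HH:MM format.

17:00

1 September 2028 is a Friday, so the first Sunday is September 3.
1 March 2029 is a Thursday, so the first Sunday is March 4.
At the standard offset (UTC+13:00), 03:00 UTC + 13h = 16:00 Velove Station standard time.
The standard-time date in Velove Station, 8 October 2028, falls between 3 September 2028 and 4 March 2029, so daylight saving is in effect and Velove Station is at UTC+14:00.
03:00 UTC + 14h = 17:00 local.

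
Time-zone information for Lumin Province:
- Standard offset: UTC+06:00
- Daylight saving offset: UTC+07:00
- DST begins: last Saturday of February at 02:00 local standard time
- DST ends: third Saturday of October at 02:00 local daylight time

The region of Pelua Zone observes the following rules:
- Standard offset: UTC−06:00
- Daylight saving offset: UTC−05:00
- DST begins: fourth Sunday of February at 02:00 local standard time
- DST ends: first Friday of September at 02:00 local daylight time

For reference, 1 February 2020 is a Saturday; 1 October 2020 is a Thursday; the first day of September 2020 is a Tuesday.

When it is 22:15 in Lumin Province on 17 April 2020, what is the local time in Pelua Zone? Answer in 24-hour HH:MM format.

10:15

1 February 2020 is a Saturday, so Saturdays fall on 1, 8, 15, 22, 29; the last is February 29.
1 October 2020 is a Thursday, so the first Saturday is October 3 and the third is October 17.
17 April 2020 falls between 29 February and 17 October, so daylight saving is in effect and Lumin Province is at UTC+07:00.
22:15 Lumin Province − 7h = 15:15 UTC.
1 February 2020 is a Saturday, so the first Sunday is February 2 and the fourth is February 23.
1 September 2020 is a Tuesday, so the first Friday is September 4.
At the standard offset (UTC−06:00), 15:15 UTC − 6h = 09:15 Pelua Zone standard time.
Daylight saving runs 23 February – 4 September; the standard-time date in Pelua Zone, 17 April 2020, is inside that window, so Pelua Zone is at UTC−05:00.
15:15 UTC − 5h = 10:15 Pelua Zone.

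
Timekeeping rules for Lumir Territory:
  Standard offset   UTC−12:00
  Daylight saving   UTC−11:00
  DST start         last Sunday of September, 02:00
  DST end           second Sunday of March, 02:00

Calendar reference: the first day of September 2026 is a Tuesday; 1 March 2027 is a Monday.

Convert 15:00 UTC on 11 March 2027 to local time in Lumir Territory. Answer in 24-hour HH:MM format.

04:00

1 September 2026 is a Tuesday, so Sundays fall on 6, 13, 20, 27; the last is September 27.
1 March 2027 is a Monday, so the first Sunday is March 7 and the second is March 14.
At the standard offset (UTC−12:00), 15:00 UTC − 12h = 03:00 Lumir Territory standard time.
Daylight saving runs 27 September 2026 – 14 March 2027; the standard-time date in Lumir Territory, 11 March 2027, is inside that window, so Lumir Territory is at UTC−11:00.
15:00 UTC − 11h = 04:00 local.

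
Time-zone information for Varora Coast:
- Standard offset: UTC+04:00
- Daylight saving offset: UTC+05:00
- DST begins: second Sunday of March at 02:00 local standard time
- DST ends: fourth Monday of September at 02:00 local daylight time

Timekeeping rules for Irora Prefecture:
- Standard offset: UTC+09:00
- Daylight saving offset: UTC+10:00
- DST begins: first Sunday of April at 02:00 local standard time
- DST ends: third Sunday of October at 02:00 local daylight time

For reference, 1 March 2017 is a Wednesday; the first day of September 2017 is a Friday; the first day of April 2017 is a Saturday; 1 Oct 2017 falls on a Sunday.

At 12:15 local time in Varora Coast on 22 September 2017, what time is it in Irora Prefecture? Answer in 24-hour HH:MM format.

1 March 2017 is a Wednesday, so the first Sunday is March 5 and the second is March 12.
1 September 2017 is a Friday, so the first Monday is September 4 and the fourth is September 25.
22 September 2017 falls between 12 March and 25 September, so daylight saving is in effect and Varora Coast is at UTC+05:00.
12:15 Varora Coast − 5h = 07:15 UTC.
1 April 2017 is a Saturday, so the first Sunday is April 2.
1 October 2017 is a Sunday, so the first Sunday is October 1 and the third is October 15.
At the standard offset (UTC+09:00), 07:15 UTC + 9h = 16:15 Irora Prefecture standard time.
Daylight saving runs 2 April – 15 October; the standard-time date in Irora Prefecture, 22 September 2017, is inside that window, so Irora Prefecture is at UTC+10:00.
07:15 UTC + 10h = 17:15 Irora Prefecture.

17:15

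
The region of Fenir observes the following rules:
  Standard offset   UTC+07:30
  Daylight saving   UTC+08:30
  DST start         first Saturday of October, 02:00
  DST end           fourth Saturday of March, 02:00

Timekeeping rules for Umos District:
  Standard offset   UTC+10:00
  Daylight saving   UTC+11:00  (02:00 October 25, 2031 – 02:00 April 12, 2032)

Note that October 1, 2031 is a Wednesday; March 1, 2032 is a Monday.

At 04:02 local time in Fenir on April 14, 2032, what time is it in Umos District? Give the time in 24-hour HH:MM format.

1 October 2031 is a Wednesday, so the first Saturday is October 4.
1 March 2032 is a Monday, so the first Saturday is March 6 and the fourth is March 27.
April 14, 2032 does not fall between 4 October 2031 and 27 March 2032, so daylight saving is not in effect and Fenir is at UTC+07:30.
04:02 Fenir − 7h30m = 20:32 UTC (rolling into the previous day, 13 April 2032).
At the standard offset (UTC+10:00), 20:32 UTC + 10h = 06:32 Umos District standard time (rolling into the next day, 14 April 2032).
Daylight saving runs 25 October 2031 – 12 April 2032; the standard-time date in Umos District, April 14, 2032, is outside that window, so Umos District is on standard time at UTC+10:00.
20:32 UTC + 10h = 06:32 Umos District (rolling into the next day, 14 April 2032).

06:32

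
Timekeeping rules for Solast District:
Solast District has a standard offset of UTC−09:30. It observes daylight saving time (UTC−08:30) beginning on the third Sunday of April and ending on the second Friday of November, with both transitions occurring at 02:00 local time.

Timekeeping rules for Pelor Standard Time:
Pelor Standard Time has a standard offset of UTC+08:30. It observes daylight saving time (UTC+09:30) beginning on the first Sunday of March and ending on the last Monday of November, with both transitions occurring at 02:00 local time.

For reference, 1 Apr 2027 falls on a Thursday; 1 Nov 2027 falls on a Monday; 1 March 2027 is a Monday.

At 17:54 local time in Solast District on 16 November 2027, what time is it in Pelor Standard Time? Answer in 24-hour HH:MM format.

1 April 2027 is a Thursday, so the first Sunday is April 4 and the third is April 18.
1 November 2027 is a Monday, so the first Friday is November 5 and the second is November 12.
16 November 2027 does not fall between 18 April and 12 November, so daylight saving is not in effect and Solast District is at UTC−09:30.
17:54 Solast District + 9h30m = 03:24 UTC (rolling into the next day, 17 November 2027).
1 March 2027 is a Monday, so the first Sunday is March 7.
1 November 2027 is a Monday, so Mondays fall on 1, 8, 15, 22, 29; the last is November 29.
At the standard offset (UTC+08:30), 03:24 UTC + 8h30m = 11:54 Pelor Standard Time standard time.
Daylight saving runs 7 March – 29 November; the standard-time date in Pelor Standard Time, 17 November 2027, is inside that window, so Pelor Standard Time is at UTC+09:30.
03:24 UTC + 9h30m = 12:54 Pelor Standard Time.

12:54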